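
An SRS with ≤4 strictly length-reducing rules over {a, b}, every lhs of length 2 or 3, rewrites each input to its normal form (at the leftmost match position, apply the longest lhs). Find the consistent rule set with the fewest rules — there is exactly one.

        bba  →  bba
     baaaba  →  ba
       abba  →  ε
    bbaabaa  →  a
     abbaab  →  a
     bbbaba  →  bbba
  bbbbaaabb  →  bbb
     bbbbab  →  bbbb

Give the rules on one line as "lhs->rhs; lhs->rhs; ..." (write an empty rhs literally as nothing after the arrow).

  | bba
  | baaaba => aaba => ba
  | abba => aba => aa => ε
  | bbaabaa => babaa => baa => a

aa->; ab->a; baa->a; bab->b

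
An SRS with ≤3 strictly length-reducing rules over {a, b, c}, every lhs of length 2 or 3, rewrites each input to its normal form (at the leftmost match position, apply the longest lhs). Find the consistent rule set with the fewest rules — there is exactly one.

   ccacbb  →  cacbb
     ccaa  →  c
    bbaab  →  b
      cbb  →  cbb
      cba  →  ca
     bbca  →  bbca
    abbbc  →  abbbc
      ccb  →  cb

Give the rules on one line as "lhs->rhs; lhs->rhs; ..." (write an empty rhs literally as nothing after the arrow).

  | ccacbb => cacbb
  | ccaa => caa => c
  | bbaab => baab => aab => b
  | cbb

aa->; ba->a; cc->c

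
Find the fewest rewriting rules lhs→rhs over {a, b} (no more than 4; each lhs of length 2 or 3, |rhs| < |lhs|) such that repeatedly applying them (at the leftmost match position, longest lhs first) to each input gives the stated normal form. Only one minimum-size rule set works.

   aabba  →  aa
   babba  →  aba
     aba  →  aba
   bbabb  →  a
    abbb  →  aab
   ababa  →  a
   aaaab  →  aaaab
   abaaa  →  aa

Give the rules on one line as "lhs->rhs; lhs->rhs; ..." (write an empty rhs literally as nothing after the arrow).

  | aabba => aa
  | babba => bbba => aba
  | aba
  | bbabb => bb => a

baa->; bab->bb; bb->a; bba->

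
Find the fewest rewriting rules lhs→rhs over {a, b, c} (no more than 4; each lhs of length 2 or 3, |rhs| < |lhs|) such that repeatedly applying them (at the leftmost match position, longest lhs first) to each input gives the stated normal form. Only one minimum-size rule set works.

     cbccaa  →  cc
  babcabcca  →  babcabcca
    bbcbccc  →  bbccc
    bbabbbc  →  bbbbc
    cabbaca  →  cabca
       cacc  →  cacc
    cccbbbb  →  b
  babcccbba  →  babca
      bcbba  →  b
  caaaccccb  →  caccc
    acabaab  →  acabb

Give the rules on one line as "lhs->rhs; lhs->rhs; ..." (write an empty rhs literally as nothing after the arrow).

aa->; bba->b; cb->

  | cbccaa => ccaa => cc
  | babcabcca
  | bbcbccc => bbccc
  | bbabbbc => bbbbc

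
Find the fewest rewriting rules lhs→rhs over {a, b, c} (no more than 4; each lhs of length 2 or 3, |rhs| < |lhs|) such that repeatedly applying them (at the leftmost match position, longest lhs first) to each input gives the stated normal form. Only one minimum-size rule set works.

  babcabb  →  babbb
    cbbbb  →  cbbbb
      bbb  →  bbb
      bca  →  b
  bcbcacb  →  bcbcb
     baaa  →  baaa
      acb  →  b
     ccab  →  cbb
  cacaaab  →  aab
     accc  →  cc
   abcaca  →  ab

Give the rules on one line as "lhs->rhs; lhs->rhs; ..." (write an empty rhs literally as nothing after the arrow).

  | babcabb => babbb
  | cbbbb
  | bbb
  | bca => b

ac->; ca->; cca->cb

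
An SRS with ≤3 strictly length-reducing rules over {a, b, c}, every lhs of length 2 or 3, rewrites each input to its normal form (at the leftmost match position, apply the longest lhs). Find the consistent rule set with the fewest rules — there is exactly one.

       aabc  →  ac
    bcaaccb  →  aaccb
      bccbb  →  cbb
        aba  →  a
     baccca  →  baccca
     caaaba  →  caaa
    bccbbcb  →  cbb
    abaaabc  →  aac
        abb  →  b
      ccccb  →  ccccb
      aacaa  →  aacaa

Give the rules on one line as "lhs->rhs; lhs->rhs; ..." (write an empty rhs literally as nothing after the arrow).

ab->; bc->

  | aabc => ac
  | bcaaccb => aaccb
  | bccbb => cbb
  | aba => a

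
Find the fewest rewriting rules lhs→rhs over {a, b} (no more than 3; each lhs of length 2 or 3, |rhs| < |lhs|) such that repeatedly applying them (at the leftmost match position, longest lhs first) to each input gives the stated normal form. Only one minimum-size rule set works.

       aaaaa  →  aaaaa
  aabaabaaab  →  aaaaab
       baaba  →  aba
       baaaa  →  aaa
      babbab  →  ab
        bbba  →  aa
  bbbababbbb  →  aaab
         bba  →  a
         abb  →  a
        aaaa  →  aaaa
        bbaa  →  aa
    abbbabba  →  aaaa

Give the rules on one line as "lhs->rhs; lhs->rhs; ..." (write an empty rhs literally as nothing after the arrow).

baa->a; bb->; bbb->a

  | aaaaa
  | aabaabaaab => aaabaaab => aaaaab
  | baaba => aba
  | baaaa => aaa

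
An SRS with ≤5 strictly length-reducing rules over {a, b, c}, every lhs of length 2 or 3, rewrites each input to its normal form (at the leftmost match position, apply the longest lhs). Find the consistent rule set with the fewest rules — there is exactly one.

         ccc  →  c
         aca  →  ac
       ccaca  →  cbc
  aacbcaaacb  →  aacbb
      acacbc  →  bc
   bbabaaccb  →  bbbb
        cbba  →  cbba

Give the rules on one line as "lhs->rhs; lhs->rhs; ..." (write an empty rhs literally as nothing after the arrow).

ab->b; ca->c; cc->; cca->cb

  | ccc => c
  | aca => ac
  | ccaca => cbca => cbc
  | aacbcaaacb => aacbcaacb => aacbcacb => aacbccb => aacbb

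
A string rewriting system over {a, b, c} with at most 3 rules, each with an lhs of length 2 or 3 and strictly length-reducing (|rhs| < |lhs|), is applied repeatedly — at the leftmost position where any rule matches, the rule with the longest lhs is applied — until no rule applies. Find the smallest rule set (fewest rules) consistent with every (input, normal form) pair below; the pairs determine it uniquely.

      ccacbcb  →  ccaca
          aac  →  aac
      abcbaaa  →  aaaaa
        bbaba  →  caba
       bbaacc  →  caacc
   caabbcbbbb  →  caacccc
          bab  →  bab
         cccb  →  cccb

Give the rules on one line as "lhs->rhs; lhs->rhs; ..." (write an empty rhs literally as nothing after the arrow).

  | ccacbcb => ccaca
  | aac
  | abcbaaa => aaaaa
  | bbaba => caba

bb->c; bcb->a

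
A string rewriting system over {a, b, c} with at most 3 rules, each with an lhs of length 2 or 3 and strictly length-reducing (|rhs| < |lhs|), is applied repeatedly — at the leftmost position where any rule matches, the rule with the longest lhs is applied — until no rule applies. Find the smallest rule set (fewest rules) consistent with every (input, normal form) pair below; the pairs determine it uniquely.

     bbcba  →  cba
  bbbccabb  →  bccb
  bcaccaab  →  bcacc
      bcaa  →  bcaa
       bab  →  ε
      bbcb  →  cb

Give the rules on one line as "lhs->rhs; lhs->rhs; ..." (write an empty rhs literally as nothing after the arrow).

  | bbcba => cba
  | bbbccabb => bccabb => bccb
  | bcaccaab => bcaccab => bcacc
  | bcaa

ab->b; bb->; cab->c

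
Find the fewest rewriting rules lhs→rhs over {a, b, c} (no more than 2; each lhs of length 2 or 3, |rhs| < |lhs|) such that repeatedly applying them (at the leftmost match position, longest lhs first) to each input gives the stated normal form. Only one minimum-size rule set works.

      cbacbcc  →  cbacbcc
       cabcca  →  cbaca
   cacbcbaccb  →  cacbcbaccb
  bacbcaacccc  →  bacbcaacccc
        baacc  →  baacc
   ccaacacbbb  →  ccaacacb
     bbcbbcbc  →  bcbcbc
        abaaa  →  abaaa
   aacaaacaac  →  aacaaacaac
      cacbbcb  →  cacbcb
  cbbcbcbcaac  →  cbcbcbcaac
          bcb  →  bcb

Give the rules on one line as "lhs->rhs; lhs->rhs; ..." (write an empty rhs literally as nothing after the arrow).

  | cbacbcc
  | cabcca => cbaca
  | cacbcbaccb
  | bacbcaacccc

abc->ba; bb->b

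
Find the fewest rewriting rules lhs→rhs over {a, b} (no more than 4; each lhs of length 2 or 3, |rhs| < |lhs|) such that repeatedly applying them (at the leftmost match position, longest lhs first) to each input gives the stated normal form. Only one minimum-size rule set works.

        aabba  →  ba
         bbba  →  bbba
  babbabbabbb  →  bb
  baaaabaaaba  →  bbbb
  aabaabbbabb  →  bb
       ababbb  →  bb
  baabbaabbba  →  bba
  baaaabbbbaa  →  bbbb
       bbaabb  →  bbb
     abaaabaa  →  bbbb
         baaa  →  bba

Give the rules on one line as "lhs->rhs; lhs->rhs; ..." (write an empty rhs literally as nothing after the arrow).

  | aabba => aba => ba
  | bbba
  | babbabbabbb => babbabbb => babbb => bb
  | baaaabaaaba => bbaabaaaba => bbaaaaba => bbbaaba => bbbaa => bbbb

aa->b; aab->a; ab->b; abb->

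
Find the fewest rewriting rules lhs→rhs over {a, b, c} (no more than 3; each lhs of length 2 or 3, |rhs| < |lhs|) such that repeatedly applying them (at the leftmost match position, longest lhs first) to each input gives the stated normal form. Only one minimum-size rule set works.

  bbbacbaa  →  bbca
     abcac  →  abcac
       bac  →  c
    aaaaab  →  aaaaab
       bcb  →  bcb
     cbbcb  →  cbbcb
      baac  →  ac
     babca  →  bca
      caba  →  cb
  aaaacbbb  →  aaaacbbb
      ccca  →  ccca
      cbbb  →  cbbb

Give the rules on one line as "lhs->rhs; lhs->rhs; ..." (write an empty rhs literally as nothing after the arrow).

  | bbbacbaa => bbcbaa => bbca
  | abcac
  | bac => c
  | aaaaab

aba->b; ba->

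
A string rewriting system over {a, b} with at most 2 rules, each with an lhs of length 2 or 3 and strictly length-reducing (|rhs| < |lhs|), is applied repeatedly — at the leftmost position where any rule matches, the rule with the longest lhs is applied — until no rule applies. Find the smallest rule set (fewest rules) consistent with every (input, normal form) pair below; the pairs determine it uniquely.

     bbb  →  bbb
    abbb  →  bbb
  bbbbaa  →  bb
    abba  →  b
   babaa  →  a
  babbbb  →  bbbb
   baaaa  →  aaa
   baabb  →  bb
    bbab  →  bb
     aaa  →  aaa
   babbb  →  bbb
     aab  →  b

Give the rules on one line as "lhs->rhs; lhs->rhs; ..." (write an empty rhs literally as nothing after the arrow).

  | bbb
  | abbb => bbb
  | bbbbaa => bbba => bb
  | abba => bba => b

ab->b; ba->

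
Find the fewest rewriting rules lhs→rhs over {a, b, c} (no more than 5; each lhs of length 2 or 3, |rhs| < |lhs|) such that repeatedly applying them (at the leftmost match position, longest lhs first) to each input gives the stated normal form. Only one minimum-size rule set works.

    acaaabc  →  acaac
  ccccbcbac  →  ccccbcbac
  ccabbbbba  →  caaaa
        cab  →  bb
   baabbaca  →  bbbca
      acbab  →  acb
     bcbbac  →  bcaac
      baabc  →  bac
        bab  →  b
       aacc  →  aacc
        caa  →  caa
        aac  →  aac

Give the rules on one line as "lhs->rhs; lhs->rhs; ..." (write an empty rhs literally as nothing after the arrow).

  | acaaabc => acaac
  | ccccbcbac
  | ccabbbbba => cbbbbbba => cbbbbaa => cbbaaa => caaaa
  | cab => bb

ab->; aba->bb; bba->aa; cab->bb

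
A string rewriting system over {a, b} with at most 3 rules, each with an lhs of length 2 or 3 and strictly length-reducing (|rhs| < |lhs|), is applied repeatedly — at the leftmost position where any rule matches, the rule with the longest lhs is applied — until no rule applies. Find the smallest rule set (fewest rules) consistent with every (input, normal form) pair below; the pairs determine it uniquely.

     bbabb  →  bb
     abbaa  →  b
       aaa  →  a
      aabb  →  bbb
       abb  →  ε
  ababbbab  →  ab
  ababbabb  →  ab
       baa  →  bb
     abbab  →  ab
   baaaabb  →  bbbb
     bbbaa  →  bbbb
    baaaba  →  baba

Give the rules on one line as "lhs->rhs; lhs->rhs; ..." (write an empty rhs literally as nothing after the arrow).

aa->b; aaa->a; abb->

  | bbabb => bb
  | abbaa => aa => b
  | aaa => a
  | aabb => bbb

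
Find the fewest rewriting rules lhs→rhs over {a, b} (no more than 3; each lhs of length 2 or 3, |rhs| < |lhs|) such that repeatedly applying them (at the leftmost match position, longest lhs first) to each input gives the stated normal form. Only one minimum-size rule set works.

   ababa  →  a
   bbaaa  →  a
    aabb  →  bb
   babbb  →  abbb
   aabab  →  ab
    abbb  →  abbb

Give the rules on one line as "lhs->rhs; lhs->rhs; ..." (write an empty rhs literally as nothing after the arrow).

  | ababa => aaba => ba => a
  | bbaaa => baaa => aaa => a
  | aabb => bb
  | babbb => abbb

aa->; ba->a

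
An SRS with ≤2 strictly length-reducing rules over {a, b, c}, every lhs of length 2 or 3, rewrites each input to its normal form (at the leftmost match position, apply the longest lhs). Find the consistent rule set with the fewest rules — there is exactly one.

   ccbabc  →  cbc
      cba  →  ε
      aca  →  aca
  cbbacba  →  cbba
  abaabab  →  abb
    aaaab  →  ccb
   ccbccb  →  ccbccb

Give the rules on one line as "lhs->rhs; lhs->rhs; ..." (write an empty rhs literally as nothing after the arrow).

aa->c; cba->

  | ccbabc => cbc
  | cba => ε
  | aca
  | cbbacba => cbba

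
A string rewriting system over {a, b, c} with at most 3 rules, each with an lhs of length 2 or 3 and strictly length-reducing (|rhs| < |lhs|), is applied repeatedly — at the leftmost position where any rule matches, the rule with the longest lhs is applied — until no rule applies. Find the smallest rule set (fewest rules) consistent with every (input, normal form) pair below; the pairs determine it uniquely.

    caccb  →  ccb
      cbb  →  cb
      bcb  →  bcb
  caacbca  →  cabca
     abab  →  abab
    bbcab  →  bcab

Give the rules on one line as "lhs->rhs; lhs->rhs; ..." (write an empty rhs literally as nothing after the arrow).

  | caccb => ccb
  | cbb => cb
  | bcb
  | caacbca => cabca

ac->; bb->b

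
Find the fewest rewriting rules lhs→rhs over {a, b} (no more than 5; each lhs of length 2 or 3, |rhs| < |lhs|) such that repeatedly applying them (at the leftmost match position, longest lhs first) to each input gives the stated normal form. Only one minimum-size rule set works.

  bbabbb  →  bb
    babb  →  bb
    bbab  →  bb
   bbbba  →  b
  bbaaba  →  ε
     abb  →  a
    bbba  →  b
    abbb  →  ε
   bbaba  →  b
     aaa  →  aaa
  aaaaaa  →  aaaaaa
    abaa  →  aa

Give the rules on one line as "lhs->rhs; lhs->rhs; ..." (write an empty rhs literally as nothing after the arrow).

ab->; abb->a; ba->; bbb->bb

  | bbabbb => bbbb => bbb => bb
  | babb => bb
  | bbab => bb
  | bbbba => bbba => bba => b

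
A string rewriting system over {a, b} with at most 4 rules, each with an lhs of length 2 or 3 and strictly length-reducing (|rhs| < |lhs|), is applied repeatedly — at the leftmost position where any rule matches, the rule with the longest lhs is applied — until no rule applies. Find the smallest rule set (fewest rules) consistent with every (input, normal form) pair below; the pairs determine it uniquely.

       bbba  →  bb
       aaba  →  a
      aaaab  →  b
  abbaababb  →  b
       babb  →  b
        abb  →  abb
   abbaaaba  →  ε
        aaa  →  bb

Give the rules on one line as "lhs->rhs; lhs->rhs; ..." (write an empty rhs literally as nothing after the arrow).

  | bbba => bb
  | aaba => a
  | aaaab => bbab => b
  | abbaababb => abababb => babb => b

aaa->bb; aba->; ba->; bab->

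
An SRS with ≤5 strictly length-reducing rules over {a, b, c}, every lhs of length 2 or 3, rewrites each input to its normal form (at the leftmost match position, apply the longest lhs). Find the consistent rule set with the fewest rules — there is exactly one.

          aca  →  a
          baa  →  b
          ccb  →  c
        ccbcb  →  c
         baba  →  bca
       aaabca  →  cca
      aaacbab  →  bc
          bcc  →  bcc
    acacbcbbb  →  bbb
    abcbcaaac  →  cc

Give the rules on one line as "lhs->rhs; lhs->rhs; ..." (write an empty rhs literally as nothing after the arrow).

aa->; ab->c; ac->; cb->

  | aca => a
  | baa => b
  | ccb => c
  | ccbcb => ccb => c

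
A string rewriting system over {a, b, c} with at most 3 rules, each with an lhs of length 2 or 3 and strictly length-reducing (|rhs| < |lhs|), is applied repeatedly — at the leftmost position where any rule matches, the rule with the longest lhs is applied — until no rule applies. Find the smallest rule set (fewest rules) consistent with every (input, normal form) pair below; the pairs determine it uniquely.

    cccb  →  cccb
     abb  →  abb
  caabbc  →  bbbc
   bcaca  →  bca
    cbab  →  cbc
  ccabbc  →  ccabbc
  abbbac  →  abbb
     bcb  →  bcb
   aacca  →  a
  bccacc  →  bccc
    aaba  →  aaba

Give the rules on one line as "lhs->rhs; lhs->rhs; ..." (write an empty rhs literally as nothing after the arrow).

ac->; bab->bc; caa->b

  | cccb
  | abb
  | caabbc => bbbc
  | bcaca => bca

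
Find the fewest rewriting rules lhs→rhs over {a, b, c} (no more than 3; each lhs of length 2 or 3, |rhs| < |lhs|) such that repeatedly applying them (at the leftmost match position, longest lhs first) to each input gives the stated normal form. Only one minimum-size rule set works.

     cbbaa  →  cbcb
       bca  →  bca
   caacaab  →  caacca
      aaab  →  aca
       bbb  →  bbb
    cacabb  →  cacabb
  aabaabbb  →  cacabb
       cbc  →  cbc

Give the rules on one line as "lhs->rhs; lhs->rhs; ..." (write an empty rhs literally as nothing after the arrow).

aab->ca; baa->cb

  | cbbaa => cbcb
  | bca
  | caacaab => caacca
  | aaab => aca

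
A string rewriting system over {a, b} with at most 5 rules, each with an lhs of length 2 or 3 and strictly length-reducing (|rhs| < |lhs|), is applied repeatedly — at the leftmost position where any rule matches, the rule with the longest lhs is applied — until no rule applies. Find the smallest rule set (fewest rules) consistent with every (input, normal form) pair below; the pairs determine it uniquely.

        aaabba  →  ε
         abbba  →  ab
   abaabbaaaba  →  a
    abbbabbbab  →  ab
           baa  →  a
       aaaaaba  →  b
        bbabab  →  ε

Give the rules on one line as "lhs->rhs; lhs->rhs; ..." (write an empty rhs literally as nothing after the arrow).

aa->b; ba->; bab->; bbb->bb

  | aaabba => babba => ba => ε
  | abbba => abba => ab
  | abaabbaaaba => aabbaaaba => bbbaaaba => bbaaaba => baaba => aba => a
  | abbbabbbab => abbabbbab => abbbab => abbab => ab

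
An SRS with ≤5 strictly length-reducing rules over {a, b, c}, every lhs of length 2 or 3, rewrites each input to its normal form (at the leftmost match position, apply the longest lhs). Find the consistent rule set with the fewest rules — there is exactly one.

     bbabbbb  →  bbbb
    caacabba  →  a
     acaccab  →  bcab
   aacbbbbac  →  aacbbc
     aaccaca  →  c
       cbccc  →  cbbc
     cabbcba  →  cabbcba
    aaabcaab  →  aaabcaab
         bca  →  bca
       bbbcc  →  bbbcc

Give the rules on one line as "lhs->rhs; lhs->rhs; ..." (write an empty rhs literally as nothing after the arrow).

aca->c; bba->; cac->a; ccc->bc

  | bbabbbb => bbbb
  | caacabba => cacbba => abba => a
  | acaccab => cccab => bcab
  | aacbbbbac => aacbbc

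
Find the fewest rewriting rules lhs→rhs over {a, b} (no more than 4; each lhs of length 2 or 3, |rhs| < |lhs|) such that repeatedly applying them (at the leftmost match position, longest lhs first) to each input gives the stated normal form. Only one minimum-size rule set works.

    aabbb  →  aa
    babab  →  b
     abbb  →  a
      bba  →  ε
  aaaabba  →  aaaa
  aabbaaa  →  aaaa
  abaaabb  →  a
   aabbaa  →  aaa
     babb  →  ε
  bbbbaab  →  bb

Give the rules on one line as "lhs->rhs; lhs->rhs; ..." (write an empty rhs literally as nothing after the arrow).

ba->b; bba->; bbb->

  | aabbb => aa
  | babab => bbab => b
  | abbb => a
  | bba => ε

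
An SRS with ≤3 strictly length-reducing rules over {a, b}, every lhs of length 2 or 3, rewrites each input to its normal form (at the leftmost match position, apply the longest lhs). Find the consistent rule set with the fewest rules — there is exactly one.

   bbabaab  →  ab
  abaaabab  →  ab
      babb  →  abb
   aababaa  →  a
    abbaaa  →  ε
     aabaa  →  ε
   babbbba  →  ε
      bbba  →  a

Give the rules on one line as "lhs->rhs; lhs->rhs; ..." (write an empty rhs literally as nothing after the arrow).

  | bbabaab => babaab => abaab => aaab => ab
  | abaaabab => aaaabab => aabab => bab => ab
  | babb => abb
  | aababaa => babaa => abaa => aaa => a

aa->; ba->a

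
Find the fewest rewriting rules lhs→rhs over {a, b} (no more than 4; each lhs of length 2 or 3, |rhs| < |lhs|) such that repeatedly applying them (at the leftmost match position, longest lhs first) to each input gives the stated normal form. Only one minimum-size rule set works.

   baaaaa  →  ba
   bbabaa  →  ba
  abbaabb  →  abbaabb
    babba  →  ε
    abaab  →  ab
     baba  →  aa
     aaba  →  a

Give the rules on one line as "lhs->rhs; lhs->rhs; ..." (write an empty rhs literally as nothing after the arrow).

aaa->a; aba->; bab->a

  | baaaaa => baaa => ba
  | bbabaa => baaa => ba
  | abbaabb
  | babba => aba => ε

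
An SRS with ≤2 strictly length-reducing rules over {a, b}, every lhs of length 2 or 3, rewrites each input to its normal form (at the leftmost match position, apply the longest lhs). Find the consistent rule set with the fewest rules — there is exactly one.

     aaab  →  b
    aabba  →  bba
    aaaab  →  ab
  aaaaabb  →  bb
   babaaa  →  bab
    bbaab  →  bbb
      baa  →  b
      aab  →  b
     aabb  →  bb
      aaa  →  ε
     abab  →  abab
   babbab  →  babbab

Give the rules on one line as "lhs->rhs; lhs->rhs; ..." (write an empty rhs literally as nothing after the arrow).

  | aaab => b
  | aabba => bba
  | aaaab => ab
  | aaaaabb => aabb => bb

aa->; aaa->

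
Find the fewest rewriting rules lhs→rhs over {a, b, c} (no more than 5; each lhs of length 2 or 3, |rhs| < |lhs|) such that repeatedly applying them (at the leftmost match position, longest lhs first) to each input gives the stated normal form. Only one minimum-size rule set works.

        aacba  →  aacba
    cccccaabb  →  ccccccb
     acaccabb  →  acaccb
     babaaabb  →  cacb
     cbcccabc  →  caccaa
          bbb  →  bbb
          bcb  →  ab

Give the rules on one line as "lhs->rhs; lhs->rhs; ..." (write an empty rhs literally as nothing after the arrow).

aab->c; abb->b; bab->c; bc->a

  | aacba
  | cccccaabb => ccccccb
  | acaccabb => acaccb
  | babaaabb => caaabb => cacb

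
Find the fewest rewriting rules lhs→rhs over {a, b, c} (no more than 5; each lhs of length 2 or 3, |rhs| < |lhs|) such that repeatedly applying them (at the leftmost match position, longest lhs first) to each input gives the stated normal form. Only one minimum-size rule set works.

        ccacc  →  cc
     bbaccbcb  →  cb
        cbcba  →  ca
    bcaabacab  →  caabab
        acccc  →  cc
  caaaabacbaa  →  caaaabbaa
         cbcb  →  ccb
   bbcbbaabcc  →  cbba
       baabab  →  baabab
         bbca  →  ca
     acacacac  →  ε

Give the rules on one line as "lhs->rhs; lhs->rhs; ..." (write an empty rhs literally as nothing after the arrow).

  | ccacc => cc
  | bbaccbcb => bbbcb => bbcb => bcb => cb
  | cbcba => ccba => ca
  | bcaabacab => caabacab => caabab

ac->; acc->; bc->c; cba->a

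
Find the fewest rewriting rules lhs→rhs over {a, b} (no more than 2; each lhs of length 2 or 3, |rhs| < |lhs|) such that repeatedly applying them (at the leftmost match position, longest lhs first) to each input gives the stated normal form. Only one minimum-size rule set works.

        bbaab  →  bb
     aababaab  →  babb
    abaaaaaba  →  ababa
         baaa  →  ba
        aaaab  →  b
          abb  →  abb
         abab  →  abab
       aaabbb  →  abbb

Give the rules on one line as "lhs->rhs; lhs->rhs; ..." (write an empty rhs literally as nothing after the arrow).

  | bbaab => baab => bb
  | aababaab => babaab => babb
  | abaaaaaba => abaaaba => ababa
  | baaa => ba

aa->; bba->ba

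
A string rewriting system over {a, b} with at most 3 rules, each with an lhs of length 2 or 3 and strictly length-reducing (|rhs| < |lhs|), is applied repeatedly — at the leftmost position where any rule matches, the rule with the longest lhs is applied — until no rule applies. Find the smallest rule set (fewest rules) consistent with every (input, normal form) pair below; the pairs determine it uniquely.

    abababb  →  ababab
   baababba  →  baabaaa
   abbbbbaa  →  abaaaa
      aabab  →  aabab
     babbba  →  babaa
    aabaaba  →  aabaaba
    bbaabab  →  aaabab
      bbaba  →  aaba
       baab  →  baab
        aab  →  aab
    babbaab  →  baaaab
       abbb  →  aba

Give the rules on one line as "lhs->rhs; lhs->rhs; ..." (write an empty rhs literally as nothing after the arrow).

bb->b; bba->aa; bbb->ba

  | abababb => ababab
  | baababba => baabaaa
  | abbbbbaa => ababbaa => abaaaa
  | aabab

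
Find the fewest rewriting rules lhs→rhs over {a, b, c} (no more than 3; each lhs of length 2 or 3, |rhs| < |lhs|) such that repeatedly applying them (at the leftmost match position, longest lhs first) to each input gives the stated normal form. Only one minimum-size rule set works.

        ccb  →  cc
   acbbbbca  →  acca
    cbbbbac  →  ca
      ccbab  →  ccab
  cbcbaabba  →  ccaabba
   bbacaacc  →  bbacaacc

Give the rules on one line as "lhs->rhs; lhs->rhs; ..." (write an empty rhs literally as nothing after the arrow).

cac->ca; cb->c

  | ccb => cc
  | acbbbbca => acbbbca => acbbca => acbca => acca
  | cbbbbac => cbbbac => cbbac => cbac => cac => ca
  | ccbab => ccab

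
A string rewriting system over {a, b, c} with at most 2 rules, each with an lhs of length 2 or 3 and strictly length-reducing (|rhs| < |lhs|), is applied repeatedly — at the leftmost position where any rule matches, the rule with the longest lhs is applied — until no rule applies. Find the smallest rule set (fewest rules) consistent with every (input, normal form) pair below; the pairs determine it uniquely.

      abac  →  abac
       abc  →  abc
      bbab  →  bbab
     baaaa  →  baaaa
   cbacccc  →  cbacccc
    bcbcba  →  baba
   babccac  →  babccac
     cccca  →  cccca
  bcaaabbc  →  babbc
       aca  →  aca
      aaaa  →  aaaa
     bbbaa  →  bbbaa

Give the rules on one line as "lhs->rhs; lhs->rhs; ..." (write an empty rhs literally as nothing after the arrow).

caa->; cbc->a

  | abac
  | abc
  | bbab
  | baaaa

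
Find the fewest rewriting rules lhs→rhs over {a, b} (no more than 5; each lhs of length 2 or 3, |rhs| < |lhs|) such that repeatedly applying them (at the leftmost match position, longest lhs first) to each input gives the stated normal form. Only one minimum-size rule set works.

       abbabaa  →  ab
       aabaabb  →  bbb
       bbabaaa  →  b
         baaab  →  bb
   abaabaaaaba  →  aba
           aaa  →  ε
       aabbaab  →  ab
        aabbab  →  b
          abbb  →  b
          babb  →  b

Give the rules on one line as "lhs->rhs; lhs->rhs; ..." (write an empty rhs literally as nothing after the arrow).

aa->; aaa->; abb->; bba->

  | abbabaa => abaa => ab
  | aabaabb => baabb => bbb
  | bbabaaa => baaa => b
  | baaab => bb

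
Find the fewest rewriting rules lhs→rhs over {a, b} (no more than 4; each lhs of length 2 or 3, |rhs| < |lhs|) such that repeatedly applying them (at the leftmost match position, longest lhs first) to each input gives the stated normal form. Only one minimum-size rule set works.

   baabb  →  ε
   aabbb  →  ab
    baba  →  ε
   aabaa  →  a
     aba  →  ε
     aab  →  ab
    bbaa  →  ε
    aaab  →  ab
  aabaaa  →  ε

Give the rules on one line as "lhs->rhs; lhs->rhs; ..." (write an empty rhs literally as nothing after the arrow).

aa->; aab->ab; abb->aa; ba->a

  | baabb => aabb => abb => aa => ε
  | aabbb => abbb => aab => ab
  | baba => aba => aa => ε
  | aabaa => abaa => aaa => a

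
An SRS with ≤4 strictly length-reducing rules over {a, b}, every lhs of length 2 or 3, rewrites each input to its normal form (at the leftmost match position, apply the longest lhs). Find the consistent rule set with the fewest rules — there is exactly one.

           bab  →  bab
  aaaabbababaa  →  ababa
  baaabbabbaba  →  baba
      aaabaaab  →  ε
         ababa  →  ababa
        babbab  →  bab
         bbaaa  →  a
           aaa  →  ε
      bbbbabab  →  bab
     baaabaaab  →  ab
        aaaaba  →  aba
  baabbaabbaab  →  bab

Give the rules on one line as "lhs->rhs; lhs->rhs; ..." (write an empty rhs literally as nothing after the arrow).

  | bab
  | aaaabbababaa => abbababaa => ababaa => ababa
  | baaabbabbaba => bbbabbaba => babbaba => baba
  | aaabaaab => baaab => bb => ε

aa->a; aaa->; bb->; bba->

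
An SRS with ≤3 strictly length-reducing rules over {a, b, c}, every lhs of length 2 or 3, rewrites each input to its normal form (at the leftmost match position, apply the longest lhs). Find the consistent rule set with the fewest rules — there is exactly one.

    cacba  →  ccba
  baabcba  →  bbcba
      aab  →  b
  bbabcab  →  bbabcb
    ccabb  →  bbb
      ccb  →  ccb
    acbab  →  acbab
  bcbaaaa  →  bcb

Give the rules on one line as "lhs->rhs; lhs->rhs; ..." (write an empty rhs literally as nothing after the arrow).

  | cacba => ccba
  | baabcba => bbcba
  | aab => b
  | bbabcab => bbabcb

aa->; ca->c; cca->b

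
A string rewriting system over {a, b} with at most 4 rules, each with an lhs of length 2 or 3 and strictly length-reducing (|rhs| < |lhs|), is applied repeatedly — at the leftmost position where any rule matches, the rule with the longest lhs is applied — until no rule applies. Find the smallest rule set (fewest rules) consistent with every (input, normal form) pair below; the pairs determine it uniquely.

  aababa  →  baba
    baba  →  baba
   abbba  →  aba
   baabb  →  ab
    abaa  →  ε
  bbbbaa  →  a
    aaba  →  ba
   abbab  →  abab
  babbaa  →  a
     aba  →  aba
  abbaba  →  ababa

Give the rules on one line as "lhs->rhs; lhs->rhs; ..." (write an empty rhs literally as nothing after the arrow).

  | aababa => baba
  | baba
  | abbba => abba => aba
  | baabb => abb => ab

aa->; baa->a; bb->b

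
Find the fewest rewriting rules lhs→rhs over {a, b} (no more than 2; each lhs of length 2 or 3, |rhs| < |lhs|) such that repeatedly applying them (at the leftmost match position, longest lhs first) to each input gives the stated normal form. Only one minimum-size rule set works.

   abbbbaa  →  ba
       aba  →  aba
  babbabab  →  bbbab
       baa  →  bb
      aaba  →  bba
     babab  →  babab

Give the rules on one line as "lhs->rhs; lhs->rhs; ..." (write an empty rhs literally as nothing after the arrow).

  | abbbbaa => abbaa => aaa => ba
  | aba
  | babbabab => baabab => bbbab
  | baa => bb

aa->b; abb->a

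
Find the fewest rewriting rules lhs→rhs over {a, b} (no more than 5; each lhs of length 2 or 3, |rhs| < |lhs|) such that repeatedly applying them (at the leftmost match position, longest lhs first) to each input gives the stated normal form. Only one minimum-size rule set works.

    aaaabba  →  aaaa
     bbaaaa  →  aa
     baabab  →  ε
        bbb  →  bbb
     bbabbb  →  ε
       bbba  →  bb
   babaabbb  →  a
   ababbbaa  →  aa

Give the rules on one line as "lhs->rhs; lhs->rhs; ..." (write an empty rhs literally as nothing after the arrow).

  | aaaabba => aaaaba => aaaa
  | bbaaaa => baaa => aa
  | baabab => abab => ab => ε
  | bbb

ab->; abb->ab; ba->; bab->ab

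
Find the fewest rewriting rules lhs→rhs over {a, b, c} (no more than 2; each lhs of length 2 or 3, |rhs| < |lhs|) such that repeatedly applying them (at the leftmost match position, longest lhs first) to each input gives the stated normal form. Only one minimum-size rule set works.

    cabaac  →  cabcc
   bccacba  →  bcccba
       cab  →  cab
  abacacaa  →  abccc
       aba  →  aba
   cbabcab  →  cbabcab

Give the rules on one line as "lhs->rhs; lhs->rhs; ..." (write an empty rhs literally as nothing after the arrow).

aa->c; ac->c

  | cabaac => cabcc
  | bccacba => bcccba
  | cab
  | abacacaa => abcacaa => abccaa => abccc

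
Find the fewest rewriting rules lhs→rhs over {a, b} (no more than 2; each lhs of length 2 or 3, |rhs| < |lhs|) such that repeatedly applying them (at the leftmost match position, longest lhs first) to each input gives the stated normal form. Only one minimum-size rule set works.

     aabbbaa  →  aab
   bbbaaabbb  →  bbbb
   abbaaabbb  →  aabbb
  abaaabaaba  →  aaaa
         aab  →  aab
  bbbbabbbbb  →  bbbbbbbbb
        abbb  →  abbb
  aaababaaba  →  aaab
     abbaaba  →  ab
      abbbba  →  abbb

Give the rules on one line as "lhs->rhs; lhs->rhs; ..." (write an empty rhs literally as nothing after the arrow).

ba->; bab->bb

  | aabbbaa => aabba => aab
  | bbbaaabbb => bbaabbb => babbb => bbbb
  | abbaaabbb => abaabbb => aabbb
  | abaaabaaba => aaabaaba => aaaaba => aaaa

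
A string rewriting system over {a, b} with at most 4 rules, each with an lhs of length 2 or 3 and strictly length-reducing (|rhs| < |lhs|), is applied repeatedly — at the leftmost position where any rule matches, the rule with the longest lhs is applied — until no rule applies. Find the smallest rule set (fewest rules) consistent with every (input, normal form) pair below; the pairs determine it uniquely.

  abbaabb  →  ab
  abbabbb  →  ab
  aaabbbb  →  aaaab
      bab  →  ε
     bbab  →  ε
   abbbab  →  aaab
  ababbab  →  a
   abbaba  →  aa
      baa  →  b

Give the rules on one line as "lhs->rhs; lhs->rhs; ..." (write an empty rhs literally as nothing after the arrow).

ba->b; bab->; bb->b; bbb->a

  | abbaabb => abaabb => ababb => ab
  | abbabbb => ababbb => abb => ab
  | aaabbbb => aaaab
  | bab => ε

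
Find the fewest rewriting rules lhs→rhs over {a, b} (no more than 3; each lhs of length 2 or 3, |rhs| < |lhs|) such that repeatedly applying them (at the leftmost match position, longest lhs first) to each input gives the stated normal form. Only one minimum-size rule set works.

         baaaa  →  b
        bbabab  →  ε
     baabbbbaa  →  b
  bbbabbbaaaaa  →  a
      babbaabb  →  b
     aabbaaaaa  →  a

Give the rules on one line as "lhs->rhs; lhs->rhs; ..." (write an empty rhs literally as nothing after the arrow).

aa->; ab->b; bb->

  | baaaa => baa => b
  | bbabab => abab => bab => bb => ε
  | baabbbbaa => bbbbbaa => bbbaa => baa => b
  | bbbabbbaaaaa => babbbaaaaa => bbbbaaaaa => bbaaaaa => aaaaa => aaa => a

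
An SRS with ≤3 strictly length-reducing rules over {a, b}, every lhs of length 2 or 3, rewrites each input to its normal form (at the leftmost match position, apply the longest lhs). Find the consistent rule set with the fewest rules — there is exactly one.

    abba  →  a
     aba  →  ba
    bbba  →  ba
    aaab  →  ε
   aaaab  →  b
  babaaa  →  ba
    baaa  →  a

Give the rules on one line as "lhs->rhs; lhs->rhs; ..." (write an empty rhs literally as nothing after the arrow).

aa->b; ab->b; bb->

  | abba => bba => a
  | aba => ba
  | bbba => ba
  | aaab => bab => bb => ε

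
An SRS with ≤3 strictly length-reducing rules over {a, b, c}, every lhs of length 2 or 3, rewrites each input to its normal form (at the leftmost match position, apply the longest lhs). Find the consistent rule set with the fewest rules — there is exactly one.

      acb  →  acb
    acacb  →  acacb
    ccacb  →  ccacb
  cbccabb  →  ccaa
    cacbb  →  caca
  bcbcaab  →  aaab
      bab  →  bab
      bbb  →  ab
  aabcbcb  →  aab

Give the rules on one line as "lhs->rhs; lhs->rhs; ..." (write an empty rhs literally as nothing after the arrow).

  | acb
  | acacb
  | ccacb
  | cbccabb => ccabb => ccaa

bb->a; bc->; bca->aa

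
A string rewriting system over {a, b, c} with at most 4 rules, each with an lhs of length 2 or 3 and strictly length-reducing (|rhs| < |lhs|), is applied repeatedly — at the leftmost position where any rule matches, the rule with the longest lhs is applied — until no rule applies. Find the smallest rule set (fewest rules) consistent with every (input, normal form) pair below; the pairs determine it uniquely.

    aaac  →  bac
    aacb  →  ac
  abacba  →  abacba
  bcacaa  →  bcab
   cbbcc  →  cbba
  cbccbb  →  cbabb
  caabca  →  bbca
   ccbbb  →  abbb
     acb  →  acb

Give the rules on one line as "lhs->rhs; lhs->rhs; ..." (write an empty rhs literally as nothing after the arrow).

  | aaac => bac
  | aacb => bcb => ac
  | abacba
  | bcacaa => bcab

aa->b; bcb->ac; caa->b; cc->a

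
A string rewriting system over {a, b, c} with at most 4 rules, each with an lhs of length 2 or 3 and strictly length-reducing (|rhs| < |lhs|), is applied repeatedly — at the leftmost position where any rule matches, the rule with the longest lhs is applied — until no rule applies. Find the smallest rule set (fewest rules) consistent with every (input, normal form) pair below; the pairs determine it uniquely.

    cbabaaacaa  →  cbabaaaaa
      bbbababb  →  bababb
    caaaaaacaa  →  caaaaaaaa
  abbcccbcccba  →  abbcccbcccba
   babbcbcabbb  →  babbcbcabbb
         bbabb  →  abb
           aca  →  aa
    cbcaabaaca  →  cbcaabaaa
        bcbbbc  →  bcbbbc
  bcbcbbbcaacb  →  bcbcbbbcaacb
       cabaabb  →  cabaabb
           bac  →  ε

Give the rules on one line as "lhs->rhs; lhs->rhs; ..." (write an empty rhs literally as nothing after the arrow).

aca->aa; bac->; bba->a

  | cbabaaacaa => cbabaaaaa
  | bbbababb => bababb
  | caaaaaacaa => caaaaaaaa
  | abbcccbcccba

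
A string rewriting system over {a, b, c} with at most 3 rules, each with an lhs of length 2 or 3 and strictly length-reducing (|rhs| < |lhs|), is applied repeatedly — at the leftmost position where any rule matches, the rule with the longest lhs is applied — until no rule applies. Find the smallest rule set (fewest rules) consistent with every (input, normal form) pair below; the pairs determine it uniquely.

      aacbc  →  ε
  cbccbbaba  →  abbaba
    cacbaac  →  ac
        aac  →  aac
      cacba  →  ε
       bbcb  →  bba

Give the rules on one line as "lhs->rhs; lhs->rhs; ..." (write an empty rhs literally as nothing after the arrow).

aaa->c; cb->a; cc->

  | aacbc => aaac => cc => ε
  | cbccbbaba => accbbaba => abbaba
  | cacbaac => caaaac => ccac => ac
  | aac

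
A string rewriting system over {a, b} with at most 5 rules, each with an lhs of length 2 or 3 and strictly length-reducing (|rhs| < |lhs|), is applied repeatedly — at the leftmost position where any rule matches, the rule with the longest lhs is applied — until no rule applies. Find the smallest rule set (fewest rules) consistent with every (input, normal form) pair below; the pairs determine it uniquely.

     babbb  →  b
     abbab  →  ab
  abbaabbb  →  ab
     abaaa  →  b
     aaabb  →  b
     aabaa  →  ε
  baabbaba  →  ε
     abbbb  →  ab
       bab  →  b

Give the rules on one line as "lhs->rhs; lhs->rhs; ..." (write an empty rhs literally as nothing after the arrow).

aa->b; ba->; baa->; bb->b

  | babbb => bbb => bb => b
  | abbab => abab => ab
  | abbaabbb => abaabbb => abbb => abb => ab
  | abaaa => aa => b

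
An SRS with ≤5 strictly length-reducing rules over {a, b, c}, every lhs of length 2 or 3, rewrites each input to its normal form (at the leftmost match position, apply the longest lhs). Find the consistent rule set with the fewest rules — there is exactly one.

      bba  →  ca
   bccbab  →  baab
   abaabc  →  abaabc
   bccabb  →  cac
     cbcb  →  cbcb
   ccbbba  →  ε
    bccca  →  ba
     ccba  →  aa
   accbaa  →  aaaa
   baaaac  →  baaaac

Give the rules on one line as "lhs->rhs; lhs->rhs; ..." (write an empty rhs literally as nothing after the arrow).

  | bba => ca
  | bccbab => baab
  | abaabc
  | bccabb => bbabb => cabb => cac

aca->; bb->c; cc->b; ccb->a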